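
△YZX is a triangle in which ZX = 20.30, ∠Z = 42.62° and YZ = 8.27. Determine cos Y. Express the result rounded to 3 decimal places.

By the law of cosines, XY² = YZ² + ZX² − 2·YZ·ZX·cos Z = 233.41, so XY ≈ 15.278.
Law of cosines again: cos Y = (XY² + YZ² − ZX²)/(2·XY·YZ) ≈ -0.43645, so ∠Y ≈ 115.88°.

-0.436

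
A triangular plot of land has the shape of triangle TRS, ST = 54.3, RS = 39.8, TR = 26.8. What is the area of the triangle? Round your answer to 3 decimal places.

508.263

Semiperimeter s = (39.8 + 54.3 + 26.8)/2 = 60.45.
Heron's formula: area = √(60.45·20.65·6.15·33.65) ≈ 508.26.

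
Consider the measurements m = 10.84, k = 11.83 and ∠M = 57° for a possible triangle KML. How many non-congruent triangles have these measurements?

2

k·sin M = 11.83·sin(57°) ≈ 9.921.
Since k sin M < m < k (9.921 < 10.84 < 11.83), two triangles exist.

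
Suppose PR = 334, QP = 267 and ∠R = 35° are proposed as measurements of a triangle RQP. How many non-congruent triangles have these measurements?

2

PR·sin R = 334·sin(35°) ≈ 191.6.
Since PR sin R < QP < PR (191.6 < 267 < 334), two triangles exist.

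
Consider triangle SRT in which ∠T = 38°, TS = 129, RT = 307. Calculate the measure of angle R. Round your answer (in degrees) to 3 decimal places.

∠R ≈ 21.145°

By the law of cosines, SR² = RT² + TS² − 2·RT·TS·cos T = 48475, so SR ≈ 220.17.
Law of cosines again: cos R = (SR² + RT² − TS²)/(2·SR·RT) ≈ 0.93267, so ∠R ≈ 21.14°.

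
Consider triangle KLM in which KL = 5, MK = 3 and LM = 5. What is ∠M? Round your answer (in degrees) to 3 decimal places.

By the law of cosines, cos M = (LM² + MK² − KL²) / (2·LM·MK) ≈ 0.30000, so ∠M ≈ 72.54°.

∠M ≈ 72.542°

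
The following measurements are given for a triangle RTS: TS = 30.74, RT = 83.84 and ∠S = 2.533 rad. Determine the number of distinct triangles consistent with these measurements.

1

TS·sin S = 30.74·sin(2.533 rad) ≈ 17.57.
Since ∠S is not acute, a triangle exists only if RT > TS; here RT > TS, so there is exactly one triangle.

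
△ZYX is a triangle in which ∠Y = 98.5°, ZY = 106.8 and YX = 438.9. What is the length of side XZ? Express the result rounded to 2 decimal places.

By the law of cosines, XZ² = ZY² + YX² − 2·ZY·YX·cos Y = 2.179e+05, so XZ ≈ 466.79.

466.79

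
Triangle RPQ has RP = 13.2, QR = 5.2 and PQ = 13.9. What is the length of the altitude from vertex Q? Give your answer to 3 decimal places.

5.191

Semiperimeter s = (13.9 + 5.2 + 13.2)/2 = 16.15.
Heron's formula: area = √(16.15·2.25·10.95·2.95) ≈ 34.261.
The altitude from Q has length 2·area/RP ≈ 5.191.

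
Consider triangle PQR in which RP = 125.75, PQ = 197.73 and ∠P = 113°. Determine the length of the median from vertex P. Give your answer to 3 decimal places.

By the law of cosines, QR² = RP² + PQ² − 2·RP·PQ·cos P = 74341, so QR ≈ 272.66.
Median from P: ½√(2·RP² + 2·PQ² − QR²) ≈ 94.18.

94.180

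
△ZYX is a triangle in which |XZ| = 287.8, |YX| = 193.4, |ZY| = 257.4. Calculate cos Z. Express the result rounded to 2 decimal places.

cos Z ≈ 0.75

By the law of cosines, cos Z = (|XZ|² + |ZY|² − |YX|²) / (2·|XZ|·|ZY|) ≈ 0.75378, so ∠Z ≈ 0.717 rad.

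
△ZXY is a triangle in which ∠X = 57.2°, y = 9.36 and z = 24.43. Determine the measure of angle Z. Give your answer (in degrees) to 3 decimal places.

∠Z ≈ 100.683°

By the law of cosines, x² = y² + z² − 2·y·z·cos X = 436.7, so x ≈ 20.897.
Law of cosines again: cos Z = (x² + y² − z²)/(2·x·y) ≈ -0.18538, so ∠Z ≈ 100.68°.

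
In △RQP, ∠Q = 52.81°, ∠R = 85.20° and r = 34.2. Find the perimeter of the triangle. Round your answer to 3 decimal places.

84.501

The third angle is ∠P = 180° − ∠R − ∠Q = 41.99°.
Law of sines: q = r·sin Q/sin R ≈ 27.341.
Law of sines: p = r·sin P/sin R ≈ 22.96.
Semiperimeter s = (34.2+27.341+22.96)/2 = 42.251.
Perimeter = 34.2 + 27.341 + 22.96 = 84.501.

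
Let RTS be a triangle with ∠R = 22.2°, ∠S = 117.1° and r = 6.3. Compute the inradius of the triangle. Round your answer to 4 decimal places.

1.9046

The third angle is ∠T = 180° − ∠S − ∠R = 40.70°.
Law of sines: t = r·sin T/sin R ≈ 10.873.
Law of sines: s = r·sin S/sin R ≈ 14.843.
Area = ½·r·t·sin S ≈ 30.489.
Semiperimeter p = (6.3+10.873+14.843)/2 = 16.008.
Inradius = area/p = 30.489/16.008 ≈ 1.9046.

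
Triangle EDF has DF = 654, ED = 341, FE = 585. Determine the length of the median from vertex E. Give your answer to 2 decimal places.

Median from E: ½√(2·FE² + 2·ED² − DF²) ≈ 349.75.

m_E ≈ 349.75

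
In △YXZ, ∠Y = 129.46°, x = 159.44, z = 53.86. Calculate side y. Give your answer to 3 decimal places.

By the law of cosines, y² = x² + z² − 2·x·z·cos Y = 39237, so y ≈ 198.08.

198.084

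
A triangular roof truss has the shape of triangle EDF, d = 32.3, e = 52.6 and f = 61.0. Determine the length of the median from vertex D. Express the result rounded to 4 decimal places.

m_D ≈ 54.6174

Median from D: ½√(2·f² + 2·e² − d²) ≈ 54.617.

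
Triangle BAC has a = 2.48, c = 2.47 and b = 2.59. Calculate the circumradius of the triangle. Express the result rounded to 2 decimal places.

By the law of cosines, cos B = (a² + c² − b²) / (2·a·c) ≈ 0.45246, so ∠B ≈ 63.10°.
Circumradius = b/(2 sin B) ≈ 1.4521.

R ≈ 1.45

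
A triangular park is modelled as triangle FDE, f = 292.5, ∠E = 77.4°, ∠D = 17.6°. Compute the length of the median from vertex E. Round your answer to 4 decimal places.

m_E ≈ 161.8394

The third angle is ∠F = 180° − ∠D − ∠E = 85.00°.
Law of sines: d = f·sin D/sin F ≈ 88.781.
Law of sines: e = f·sin E/sin F ≈ 286.55.
Median from E: ½√(2·f² + 2·d² − e²) ≈ 161.84.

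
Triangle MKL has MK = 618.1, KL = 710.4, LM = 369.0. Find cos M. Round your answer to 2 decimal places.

By the law of cosines, cos M = (LM² + MK² − KL²) / (2·LM·MK) ≈ 0.02968, so ∠M ≈ 88.30°.

cos M ≈ 0.03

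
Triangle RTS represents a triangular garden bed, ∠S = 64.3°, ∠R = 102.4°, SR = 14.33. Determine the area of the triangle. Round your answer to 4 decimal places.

392.7819

The third angle is ∠T = 180° − ∠S − ∠R = 13.30°.
Law of sines: TS = SR·sin R/sin T ≈ 60.838.
Law of sines: RT = SR·sin S/sin T ≈ 56.129.
Area = ½·SR·TS·sin S ≈ 392.78.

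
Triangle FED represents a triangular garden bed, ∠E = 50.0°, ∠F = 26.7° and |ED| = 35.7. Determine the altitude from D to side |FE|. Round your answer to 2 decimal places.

27.35

The third angle is ∠D = 180° − ∠F − ∠E = 103.30°.
Law of sines: |DF| = |ED|·sin E/sin F ≈ 60.865.
Law of sines: |FE| = |ED|·sin D/sin F ≈ 77.323.
Area = ½·|ED|·|DF|·sin D ≈ 1057.3.
The altitude from D has length 2·area/|FE| ≈ 27.348.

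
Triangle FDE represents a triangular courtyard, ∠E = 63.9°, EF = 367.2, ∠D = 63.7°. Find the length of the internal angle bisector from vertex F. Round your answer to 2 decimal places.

t_F ≈ 329.76

The third angle is ∠F = 180° − ∠D − ∠E = 52.40°.
Law of sines: DE = EF·sin F/sin D ≈ 324.52.
Law of sines: FD = EF·sin E/sin D ≈ 367.83.
The bisector from F has length 2·EF·FD·cos(∠F/2)/(EF+FD) ≈ 329.76.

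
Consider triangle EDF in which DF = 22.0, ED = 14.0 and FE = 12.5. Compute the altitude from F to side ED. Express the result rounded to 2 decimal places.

h_F ≈ 11.58

Semiperimeter s = (22 + 12.5 + 14)/2 = 24.25.
Heron's formula: area = √(24.25·2.25·11.75·10.25) ≈ 81.064.
The altitude from F has length 2·area/ED ≈ 11.581.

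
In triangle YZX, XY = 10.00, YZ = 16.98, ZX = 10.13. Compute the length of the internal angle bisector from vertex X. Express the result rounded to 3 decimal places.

t_X ≈ 5.406

By the law of cosines, cos X = (ZX² + XY² − YZ²) / (2·ZX·XY) ≈ -0.42302, so ∠X ≈ 115.03°.
The bisector from X has length 2·ZX·XY·cos(∠X/2)/(ZX+XY) ≈ 5.4058.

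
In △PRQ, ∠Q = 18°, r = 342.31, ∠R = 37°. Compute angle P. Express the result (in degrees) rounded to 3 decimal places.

∠P ≈ 125.000°

The third angle is ∠P = 180° − ∠R − ∠Q = 125.00°.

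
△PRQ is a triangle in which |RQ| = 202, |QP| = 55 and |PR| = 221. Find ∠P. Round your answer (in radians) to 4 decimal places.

1.0984

By the law of cosines, cos P = (|QP|² + |PR|² − |RQ|²) / (2·|QP|·|PR|) ≈ 0.45504, so ∠P ≈ 1.0984 rad.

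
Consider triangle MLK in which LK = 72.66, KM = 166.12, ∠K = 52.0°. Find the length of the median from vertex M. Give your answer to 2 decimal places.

146.58

By the law of cosines, ML² = LK² + KM² − 2·LK·KM·cos K = 18013, so ML ≈ 134.21.
Median from M: ½√(2·KM² + 2·ML² − LK²) ≈ 146.58.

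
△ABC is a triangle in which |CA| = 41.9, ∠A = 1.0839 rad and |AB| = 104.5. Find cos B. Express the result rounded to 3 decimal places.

By the law of cosines, |BC|² = |CA|² + |AB|² − 2·|CA|·|AB|·cos A = 8578.5, so |BC| ≈ 92.62.
Law of cosines again: cos B = (|AB|² + |BC|² − |CA|²)/(2·|AB|·|BC|) ≈ 0.91660, so ∠B ≈ 0.4113 rad.

cos B ≈ 0.917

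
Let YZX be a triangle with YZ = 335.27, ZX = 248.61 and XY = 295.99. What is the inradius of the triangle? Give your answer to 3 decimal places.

80.945

Semiperimeter s = (248.61 + 295.99 + 335.27)/2 = 439.94.
Heron's formula: area = √(439.94·191.32·143.94·104.67) ≈ 35611.
Inradius = area/s = 35611/439.94 ≈ 80.945.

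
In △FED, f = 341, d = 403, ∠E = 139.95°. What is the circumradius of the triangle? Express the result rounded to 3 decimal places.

By the law of cosines, e² = d² + f² − 2·d·f·cos E = 4.8908e+05, so e ≈ 699.34.
Area = ½·d·f·sin E ≈ 44213.
Circumradius = e/(2 sin E) ≈ 543.43.

R ≈ 543.427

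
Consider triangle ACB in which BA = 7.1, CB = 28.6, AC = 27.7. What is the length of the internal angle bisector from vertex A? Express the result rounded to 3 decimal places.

By the law of cosines, cos A = (BA² + AC² − CB²) / (2·BA·AC) ≈ -0.00066, so ∠A ≈ 90.04°.
The bisector from A has length 2·BA·AC·cos(∠A/2)/(BA+AC) ≈ 7.9897.

t_A ≈ 7.990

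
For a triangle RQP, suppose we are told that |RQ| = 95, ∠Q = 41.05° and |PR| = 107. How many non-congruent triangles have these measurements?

|RQ|·sin Q = 95·sin(41.05°) ≈ 62.39.
Since |PR| ≥ |RQ|, exactly one triangle exists.

1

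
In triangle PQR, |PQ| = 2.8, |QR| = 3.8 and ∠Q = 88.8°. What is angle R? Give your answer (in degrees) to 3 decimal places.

36.805

By the law of cosines, |RP|² = |PQ|² + |QR|² − 2·|PQ|·|QR|·cos Q = 21.834, so |RP| ≈ 4.6727.
Law of cosines again: cos R = (|QR|² + |RP|² − |PQ|²)/(2·|QR|·|RP|) ≈ 0.80068, so ∠R ≈ 36.80°.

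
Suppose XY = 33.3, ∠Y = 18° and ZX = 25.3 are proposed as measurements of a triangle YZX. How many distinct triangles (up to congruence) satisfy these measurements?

XY·sin Y = 33.3·sin(18°) ≈ 10.29.
Since XY sin Y < ZX < XY (10.29 < 25.3 < 33.3), two triangles exist.

2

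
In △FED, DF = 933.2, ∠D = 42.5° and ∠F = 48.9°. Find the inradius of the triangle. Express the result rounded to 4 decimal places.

The third angle is ∠E = 180° − ∠D − ∠F = 88.60°.
Law of sines: ED = DF·sin F/sin E ≈ 703.44.
Law of sines: FE = DF·sin D/sin E ≈ 630.65.
Area = ½·DF·ED·sin D ≈ 2.2174e+05.
Semiperimeter s = (703.44+933.2+630.65)/2 = 1133.6.
Inradius = area/s = 2.2174e+05/1133.6 ≈ 195.6.

195.6033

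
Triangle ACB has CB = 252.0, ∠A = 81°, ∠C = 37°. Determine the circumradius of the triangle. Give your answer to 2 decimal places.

The third angle is ∠B = 180° − ∠A − ∠C = 62.00°.
Law of sines: BA = CB·sin C/sin A ≈ 153.55.
Law of sines: AC = CB·sin B/sin A ≈ 225.28.
Circumradius = CB/(2 sin A) ≈ 127.57.

127.57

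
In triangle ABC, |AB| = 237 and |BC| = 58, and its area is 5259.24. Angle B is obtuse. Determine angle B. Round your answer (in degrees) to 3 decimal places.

130.075

From area = ½·|AB|·|BC|·sin B, we get sin B = 2·area/(|AB|·|BC|) ≈ 0.76520.
Taking the obtuse solution, ∠B ≈ 130.07°.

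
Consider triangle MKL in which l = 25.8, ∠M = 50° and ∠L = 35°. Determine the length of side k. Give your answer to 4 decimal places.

44.8098

The third angle is ∠K = 180° − ∠L − ∠M = 95.00°.
Law of sines: k = l·sin K/sin L ≈ 44.81.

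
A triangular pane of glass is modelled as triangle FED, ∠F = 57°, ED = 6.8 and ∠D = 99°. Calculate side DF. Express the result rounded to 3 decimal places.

The third angle is ∠E = 180° − ∠D − ∠F = 24.00°.
Law of sines: DF = ED·sin E/sin F ≈ 3.2978.

3.298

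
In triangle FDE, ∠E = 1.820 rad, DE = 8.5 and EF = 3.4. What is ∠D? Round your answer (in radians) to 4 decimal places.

By the law of cosines, FD² = DE² + EF² − 2·DE·EF·cos E = 98.065, so FD ≈ 9.9028.
Law of cosines again: cos D = (FD² + DE² − EF²)/(2·FD·DE) ≈ 0.94302, so ∠D ≈ 0.339 rad.

∠D ≈ 0.3392 rad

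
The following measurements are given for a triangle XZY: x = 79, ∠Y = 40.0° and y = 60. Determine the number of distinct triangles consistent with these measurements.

x·sin Y = 79·sin(40.0°) ≈ 50.78.
Since x sin Y < y < x (50.78 < 60 < 79), two triangles exist.

2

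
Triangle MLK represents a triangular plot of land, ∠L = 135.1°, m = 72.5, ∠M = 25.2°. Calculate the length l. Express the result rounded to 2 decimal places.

The third angle is ∠K = 180° − ∠M − ∠L = 19.70°.
Law of sines: l = m·sin L/sin M ≈ 120.19.

120.19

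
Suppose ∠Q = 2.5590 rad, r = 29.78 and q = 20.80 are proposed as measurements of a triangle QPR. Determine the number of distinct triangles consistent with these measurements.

0

r·sin Q = 29.78·sin(2.5590 rad) ≈ 16.38.
Since ∠Q is not acute, a triangle exists only if q > r; here q ≤ r, so there is no triangle.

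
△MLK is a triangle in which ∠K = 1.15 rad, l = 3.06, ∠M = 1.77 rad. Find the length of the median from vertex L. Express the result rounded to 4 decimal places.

The third angle is ∠L = π − ∠K − ∠M = 0.222 rad.
Law of sines: m = l·sin M/sin L ≈ 13.647.
Law of sines: k = l·sin K/sin L ≈ 12.708.
Median from L: ½√(2·k² + 2·m² − l²) ≈ 13.097.

m_L ≈ 13.0971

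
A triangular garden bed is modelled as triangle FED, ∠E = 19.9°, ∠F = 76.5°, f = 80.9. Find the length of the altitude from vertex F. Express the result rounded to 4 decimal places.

h_F ≈ 28.1427

The third angle is ∠D = 180° − ∠F − ∠E = 83.60°.
Law of sines: e = f·sin E/sin F ≈ 28.319.
Law of sines: d = f·sin D/sin F ≈ 82.68.
Area = ½·f·e·sin D ≈ 1138.4.
The altitude from F has length 2·area/f ≈ 28.143.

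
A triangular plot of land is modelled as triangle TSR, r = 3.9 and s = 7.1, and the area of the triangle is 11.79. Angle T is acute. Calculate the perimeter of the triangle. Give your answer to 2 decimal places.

perimeter ≈ 17.05

From area = ½·s·r·sin T, we get sin T = 2·area/(s·r) ≈ 0.85157.
Taking the acute solution, ∠T ≈ 1.0190 rad.
Law of cosines then gives t ≈ 6.0488.
Perimeter = 6.0488 + 7.1 + 3.9 = 17.049.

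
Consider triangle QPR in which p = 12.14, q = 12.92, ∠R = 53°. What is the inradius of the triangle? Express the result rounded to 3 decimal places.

3.454

By the law of cosines, r² = q² + p² − 2·q·p·cos R = 125.52, so r ≈ 11.203.
Area = ½·q·p·sin R ≈ 62.633.
Semiperimeter s = (12.92+12.14+11.203)/2 = 18.132.
Inradius = area/s = 62.633/18.132 ≈ 3.4543.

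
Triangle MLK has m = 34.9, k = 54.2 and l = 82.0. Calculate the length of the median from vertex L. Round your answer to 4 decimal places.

Median from L: ½√(2·k² + 2·m² − l²) ≈ 19.92.

19.9205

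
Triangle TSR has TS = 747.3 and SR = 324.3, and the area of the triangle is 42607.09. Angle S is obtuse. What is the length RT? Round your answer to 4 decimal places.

1057.0599

From area = ½·TS·SR·sin S, we get sin S = 2·area/(TS·SR) ≈ 0.35162.
Taking the obtuse solution, ∠S ≈ 2.782 rad.
Law of cosines then gives RT ≈ 1057.1.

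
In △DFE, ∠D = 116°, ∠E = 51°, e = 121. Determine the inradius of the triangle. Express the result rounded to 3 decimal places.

The third angle is ∠F = 180° − ∠E − ∠D = 13.00°.
Law of sines: d = e·sin D/sin E ≈ 139.94.
Law of sines: f = e·sin F/sin E ≈ 35.024.
Area = ½·e·d·sin F ≈ 1904.5.
Semiperimeter s = (139.94+35.024+121)/2 = 147.98.
Inradius = area/s = 1904.5/147.98 ≈ 12.87.

12.870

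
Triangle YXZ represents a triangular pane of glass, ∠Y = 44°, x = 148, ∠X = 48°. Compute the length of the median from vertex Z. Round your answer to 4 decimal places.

m_Z ≈ 103.0438

The third angle is ∠Z = 180° − ∠Y − ∠X = 88.00°.
Law of sines: y = x·sin Y/sin X ≈ 138.34.
Law of sines: z = x·sin Z/sin X ≈ 199.03.
Median from Z: ½√(2·y² + 2·x² − z²) ≈ 103.04.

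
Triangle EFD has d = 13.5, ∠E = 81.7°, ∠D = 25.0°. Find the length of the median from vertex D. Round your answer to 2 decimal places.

30.37

The third angle is ∠F = 180° − ∠D − ∠E = 73.30°.
Law of sines: e = d·sin E/sin D ≈ 31.609.
Law of sines: f = d·sin F/sin D ≈ 30.596.
Median from D: ½√(2·e² + 2·f² − d²) ≈ 30.366.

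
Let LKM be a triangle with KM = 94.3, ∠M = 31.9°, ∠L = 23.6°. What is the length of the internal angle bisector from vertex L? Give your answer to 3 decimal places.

t_L ≈ 148.476

The third angle is ∠K = 180° − ∠M − ∠L = 124.50°.
Law of sines: ML = KM·sin K/sin L ≈ 194.12.
Law of sines: LK = KM·sin M/sin L ≈ 124.47.
The bisector from L has length 2·ML·LK·cos(∠L/2)/(ML+LK) ≈ 148.48.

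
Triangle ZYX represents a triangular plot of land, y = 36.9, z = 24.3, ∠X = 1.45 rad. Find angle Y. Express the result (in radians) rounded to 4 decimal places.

1.0741

By the law of cosines, x² = z² + y² − 2·z·y·cos X = 1736, so x ≈ 41.665.
Law of cosines again: cos Y = (x² + z² − y²)/(2·x·z) ≈ 0.47650, so ∠Y ≈ 1.074 rad.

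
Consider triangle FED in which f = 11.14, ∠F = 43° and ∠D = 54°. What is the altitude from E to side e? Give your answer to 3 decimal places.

The third angle is ∠E = 180° − ∠D − ∠F = 83.00°.
Law of sines: e = f·sin E/sin F ≈ 16.213.
Law of sines: d = f·sin D/sin F ≈ 13.215.
Area = ½·f·e·sin D ≈ 73.058.
The altitude from E has length 2·area/e ≈ 9.0124.

h_E ≈ 9.012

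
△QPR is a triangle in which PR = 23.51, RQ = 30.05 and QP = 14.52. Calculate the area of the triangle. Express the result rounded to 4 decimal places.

167.0842

Semiperimeter s = (23.51 + 30.05 + 14.52)/2 = 34.04.
Heron's formula: area = √(34.04·10.53·3.99·19.52) ≈ 167.08.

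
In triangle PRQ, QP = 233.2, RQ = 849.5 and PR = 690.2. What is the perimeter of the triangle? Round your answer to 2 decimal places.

Perimeter = 849.5 + 233.2 + 690.2 = 1772.9.

1772.90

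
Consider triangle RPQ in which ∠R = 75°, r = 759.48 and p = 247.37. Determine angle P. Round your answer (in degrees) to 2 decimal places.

Law of sines: sin P = p·sin R/r ≈ 0.31461.
Since r ≥ p, only the acute value applies: ∠P ≈ 18.34°.
Then ∠Q = 180° − ∠R − ∠P ≈ 86.66°.

18.34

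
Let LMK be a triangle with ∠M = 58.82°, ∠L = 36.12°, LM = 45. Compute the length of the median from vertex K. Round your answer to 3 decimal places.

24.390

The third angle is ∠K = 180° − ∠L − ∠M = 85.06°.
Law of sines: MK = LM·sin L/sin K ≈ 26.625.
Law of sines: KL = LM·sin M/sin K ≈ 38.643.
Median from K: ½√(2·MK² + 2·KL² − LM²) ≈ 24.39.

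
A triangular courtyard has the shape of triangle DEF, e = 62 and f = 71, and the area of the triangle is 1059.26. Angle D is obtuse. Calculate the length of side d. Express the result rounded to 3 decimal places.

From area = ½·e·f·sin D, we get sin D = 2·area/(e·f) ≈ 0.48126.
Taking the obtuse solution, ∠D ≈ 151.23°.
Law of cosines then gives d ≈ 128.85.

128.850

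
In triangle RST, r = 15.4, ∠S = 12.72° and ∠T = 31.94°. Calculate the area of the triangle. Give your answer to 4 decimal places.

19.6513

The third angle is ∠R = 180° − ∠S − ∠T = 135.34°.
Law of sines: s = r·sin S/sin R ≈ 4.8241.
Law of sines: t = r·sin T/sin R ≈ 11.591.
Area = ½·r·s·sin T ≈ 19.651.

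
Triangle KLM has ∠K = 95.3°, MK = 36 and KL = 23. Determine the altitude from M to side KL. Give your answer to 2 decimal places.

h_M ≈ 35.85

By the law of cosines, LM² = MK² + KL² − 2·MK·KL·cos K = 1978, so LM ≈ 44.474.
Area = ½·MK·KL·sin K ≈ 412.23.
The altitude from M has length 2·area/KL ≈ 35.846.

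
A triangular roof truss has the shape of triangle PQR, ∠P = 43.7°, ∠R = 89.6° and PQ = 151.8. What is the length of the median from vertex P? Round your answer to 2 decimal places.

m_P ≈ 121.96

The third angle is ∠Q = 180° − ∠R − ∠P = 46.70°.
Law of sines: QR = PQ·sin P/sin R ≈ 104.88.
Law of sines: RP = PQ·sin Q/sin R ≈ 110.48.
Median from P: ½√(2·RP² + 2·PQ² − QR²) ≈ 121.96.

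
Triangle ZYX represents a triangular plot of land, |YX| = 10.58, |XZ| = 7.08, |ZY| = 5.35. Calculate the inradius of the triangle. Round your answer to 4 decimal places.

1.4798

Semiperimeter s = (10.58 + 7.08 + 5.35)/2 = 11.505.
Heron's formula: area = √(11.505·0.925·4.425·6.155) ≈ 17.025.
Inradius = area/s = 17.025/11.505 ≈ 1.4798.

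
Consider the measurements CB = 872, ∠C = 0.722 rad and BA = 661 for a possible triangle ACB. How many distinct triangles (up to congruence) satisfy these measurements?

2

CB·sin C = 872·sin(0.722 rad) ≈ 576.3.
Since CB sin C < BA < CB (576.3 < 661 < 872), two triangles exist.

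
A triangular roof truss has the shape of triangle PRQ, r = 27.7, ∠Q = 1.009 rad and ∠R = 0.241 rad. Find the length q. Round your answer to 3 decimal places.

The third angle is ∠P = π − ∠R − ∠Q = 1.892 rad.
Law of sines: q = r·sin Q/sin R ≈ 98.22.

98.220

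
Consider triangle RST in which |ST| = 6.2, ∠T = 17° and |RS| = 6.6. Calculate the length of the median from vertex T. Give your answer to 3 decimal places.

Law of sines: sin R = |ST|·sin T/|RS| ≈ 0.27465.
Since |RS| ≥ |ST|, only the acute value applies: ∠R ≈ 15.94°.
Then ∠S = 180° − ∠T − ∠R ≈ 147.06°.
Law of sines gives |TR| = |RS|·sin S/sin T ≈ 12.275.
Median from T: ½√(2·|ST|² + 2·|TR|² − |RS|²) ≈ 9.1472.

9.147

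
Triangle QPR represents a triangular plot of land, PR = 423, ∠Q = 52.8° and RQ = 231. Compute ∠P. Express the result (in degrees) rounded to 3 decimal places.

25.784

Law of sines: sin P = RQ·sin Q/PR ≈ 0.43498.
Since PR ≥ RQ, only the acute value applies: ∠P ≈ 25.78°.
Then ∠R = 180° − ∠Q − ∠P ≈ 101.42°.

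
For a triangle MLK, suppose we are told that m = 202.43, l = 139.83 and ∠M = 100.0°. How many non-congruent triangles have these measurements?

l·sin M = 139.83·sin(100.0°) ≈ 137.7.
Since ∠M is not acute, a triangle exists only if m > l; here m > l, so there is exactly one triangle.

1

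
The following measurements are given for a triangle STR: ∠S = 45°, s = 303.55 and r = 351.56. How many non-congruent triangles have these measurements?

2

r·sin S = 351.56·sin(45°) ≈ 248.6.
Since r sin S < s < r (248.6 < 303.55 < 351.56), two triangles exist.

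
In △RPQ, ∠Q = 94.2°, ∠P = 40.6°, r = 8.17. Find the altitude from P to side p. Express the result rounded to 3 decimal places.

8.148

The third angle is ∠R = 180° − ∠P − ∠Q = 45.20°.
Law of sines: p = r·sin P/sin R ≈ 7.493.
Law of sines: q = r·sin Q/sin R ≈ 11.483.
Area = ½·r·p·sin Q ≈ 30.527.
The altitude from P has length 2·area/p ≈ 8.1481.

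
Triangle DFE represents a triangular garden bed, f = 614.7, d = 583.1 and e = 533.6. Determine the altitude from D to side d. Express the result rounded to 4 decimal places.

h_D ≈ 489.8104

Semiperimeter s = (583.1 + 614.7 + 533.6)/2 = 865.7.
Heron's formula: area = √(865.7·282.6·251·332.1) ≈ 1.428e+05.
The altitude from D has length 2·area/d ≈ 489.81.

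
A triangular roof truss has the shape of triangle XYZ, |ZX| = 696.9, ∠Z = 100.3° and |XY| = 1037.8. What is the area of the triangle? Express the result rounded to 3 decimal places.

Law of sines: sin Y = |ZX|·sin Z/|XY| ≈ 0.66070.
Since |XY| ≥ |ZX|, only the acute value applies: ∠Y ≈ 41.35°.
Then ∠X = 180° − ∠Z − ∠Y ≈ 38.35°.
Law of sines gives |YZ| = |XY|·sin X/sin Z ≈ 654.42.
Area = ½·|XY|·|ZX|·sin X ≈ 2.2436e+05.

224358.511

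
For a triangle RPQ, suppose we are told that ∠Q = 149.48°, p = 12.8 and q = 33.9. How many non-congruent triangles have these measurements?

1

p·sin Q = 12.8·sin(149.48°) ≈ 6.5.
Since ∠Q is not acute, a triangle exists only if q > p; here q > p, so there is exactly one triangle.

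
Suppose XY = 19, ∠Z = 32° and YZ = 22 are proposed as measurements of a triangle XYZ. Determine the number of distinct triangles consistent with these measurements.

2

YZ·sin Z = 22·sin(32°) ≈ 11.66.
Since YZ sin Z < XY < YZ (11.66 < 19 < 22), two triangles exist.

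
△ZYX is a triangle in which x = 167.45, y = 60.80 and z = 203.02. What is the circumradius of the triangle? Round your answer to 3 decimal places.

114.703

By the law of cosines, cos Z = (y² + x² − z²) / (2·y·x) ≈ -0.46562, so ∠Z ≈ 117.75°.
Circumradius = z/(2 sin Z) ≈ 114.7.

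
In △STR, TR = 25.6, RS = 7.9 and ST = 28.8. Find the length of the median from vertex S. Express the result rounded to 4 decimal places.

Median from S: ½√(2·RS² + 2·ST² − TR²) ≈ 16.795.

16.7954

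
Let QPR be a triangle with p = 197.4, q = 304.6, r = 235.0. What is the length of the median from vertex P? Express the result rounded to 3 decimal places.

253.498

Median from P: ½√(2·r² + 2·q² − p²) ≈ 253.5.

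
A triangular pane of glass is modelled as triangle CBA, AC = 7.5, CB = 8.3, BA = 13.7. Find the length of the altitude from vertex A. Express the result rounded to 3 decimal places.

h_A ≈ 6.485

Semiperimeter s = (13.7 + 7.5 + 8.3)/2 = 14.75.
Heron's formula: area = √(14.75·1.05·7.25·6.45) ≈ 26.912.
The altitude from A has length 2·area/CB ≈ 6.4847.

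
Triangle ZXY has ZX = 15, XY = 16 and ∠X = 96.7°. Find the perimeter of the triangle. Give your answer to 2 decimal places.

perimeter ≈ 54.17

By the law of cosines, YZ² = ZX² + XY² − 2·ZX·XY·cos X = 537, so YZ ≈ 23.173.
Semiperimeter s = (16+23.173+15)/2 = 27.087.
Perimeter = 16 + 23.173 + 15 = 54.173.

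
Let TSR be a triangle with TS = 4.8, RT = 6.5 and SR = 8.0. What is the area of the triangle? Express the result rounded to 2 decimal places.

area ≈ 15.60

Semiperimeter s = (8 + 6.5 + 4.8)/2 = 9.65.
Heron's formula: area = √(9.65·1.65·3.15·4.85) ≈ 15.597.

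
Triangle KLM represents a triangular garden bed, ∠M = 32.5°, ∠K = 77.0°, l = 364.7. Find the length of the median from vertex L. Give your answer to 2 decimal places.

m_L ≈ 243.74

The third angle is ∠L = 180° − ∠M − ∠K = 70.50°.
Law of sines: k = l·sin K/sin L ≈ 376.98.
Law of sines: m = l·sin M/sin L ≈ 207.88.
Median from L: ½√(2·m² + 2·k² − l²) ≈ 243.74.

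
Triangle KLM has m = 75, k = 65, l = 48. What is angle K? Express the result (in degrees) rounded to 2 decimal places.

By the law of cosines, cos K = (l² + m² − k²) / (2·l·m) ≈ 0.51444, so ∠K ≈ 59.04°.

∠K ≈ 59.04°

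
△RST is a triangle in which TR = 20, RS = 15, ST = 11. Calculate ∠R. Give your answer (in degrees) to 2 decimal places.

∠R ≈ 32.86°

By the law of cosines, cos R = (TR² + RS² − ST²) / (2·TR·RS) ≈ 0.84000, so ∠R ≈ 32.86°.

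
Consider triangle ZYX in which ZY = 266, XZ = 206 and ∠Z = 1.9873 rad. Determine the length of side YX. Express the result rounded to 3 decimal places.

396.899

By the law of cosines, YX² = XZ² + ZY² − 2·XZ·ZY·cos Z = 1.5753e+05, so YX ≈ 396.9.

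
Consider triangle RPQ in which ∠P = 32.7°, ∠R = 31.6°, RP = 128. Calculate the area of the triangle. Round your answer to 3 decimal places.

2573.562

The third angle is ∠Q = 180° − ∠R − ∠P = 115.70°.
Law of sines: PQ = RP·sin R/sin Q ≈ 74.433.
Law of sines: QR = RP·sin P/sin Q ≈ 76.742.
Area = ½·RP·PQ·sin P ≈ 2573.6.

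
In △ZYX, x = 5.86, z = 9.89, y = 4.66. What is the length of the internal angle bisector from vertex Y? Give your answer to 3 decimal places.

By the law of cosines, cos Y = (x² + z² − y²) / (2·x·z) ≈ 0.95277, so ∠Y ≈ 17.68°.
The bisector from Y has length 2·x·z·cos(∠Y/2)/(x+z) ≈ 7.272.

7.272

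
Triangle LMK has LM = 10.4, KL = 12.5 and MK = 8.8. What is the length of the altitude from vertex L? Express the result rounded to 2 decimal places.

h_L ≈ 10.27

Semiperimeter s = (8.8 + 12.5 + 10.4)/2 = 15.85.
Heron's formula: area = √(15.85·7.05·3.35·5.45) ≈ 45.168.
The altitude from L has length 2·area/MK ≈ 10.265.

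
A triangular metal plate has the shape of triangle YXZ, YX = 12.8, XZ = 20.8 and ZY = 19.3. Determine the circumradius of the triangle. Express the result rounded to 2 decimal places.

By the law of cosines, cos Y = (ZY² + YX² − XZ²) / (2·ZY·YX) ≈ 0.20986, so ∠Y ≈ 77.89°.
Circumradius = XZ/(2 sin Y) ≈ 10.637.

R ≈ 10.64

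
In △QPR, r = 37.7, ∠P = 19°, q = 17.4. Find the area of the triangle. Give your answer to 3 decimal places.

106.783

Area = ½·r·q·sin P ≈ 106.78.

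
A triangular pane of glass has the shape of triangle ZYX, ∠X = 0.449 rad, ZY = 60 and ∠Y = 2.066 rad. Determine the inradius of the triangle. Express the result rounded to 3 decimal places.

The third angle is ∠Z = π − ∠Y − ∠X = 0.627 rad.
Law of sines: YX = ZY·sin Z/sin X ≈ 81.055.
Law of sines: XZ = ZY·sin Y/sin X ≈ 121.62.
Area = ½·ZY·YX·sin Y ≈ 2139.6.
Semiperimeter s = (81.055+121.62+60)/2 = 131.34.
Inradius = area/s = 2139.6/131.34 ≈ 16.29.

r ≈ 16.290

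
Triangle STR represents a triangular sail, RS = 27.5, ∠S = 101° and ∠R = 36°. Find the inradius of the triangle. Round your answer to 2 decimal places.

r ≈ 7.05

The third angle is ∠T = 180° − ∠R − ∠S = 43.00°.
Law of sines: TR = RS·sin S/sin T ≈ 39.582.
Law of sines: ST = RS·sin R/sin T ≈ 23.701.
Area = ½·RS·TR·sin R ≈ 319.9.
Semiperimeter s = (39.582+27.5+23.701)/2 = 45.391.
Inradius = area/s = 319.9/45.391 ≈ 7.0476.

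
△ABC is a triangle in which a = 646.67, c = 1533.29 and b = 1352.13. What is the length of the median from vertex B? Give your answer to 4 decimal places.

Median from B: ½√(2·c² + 2·a² − b²) ≈ 963.08.

m_B ≈ 963.0765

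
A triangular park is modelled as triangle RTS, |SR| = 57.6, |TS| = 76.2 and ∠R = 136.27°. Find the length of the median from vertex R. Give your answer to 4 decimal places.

m_R ≈ 21.9050

Law of sines: sin T = |SR|·sin R/|TS| ≈ 0.52253.
Since |TS| ≥ |SR|, only the acute value applies: ∠T ≈ 31.50°.
Then ∠S = 180° − ∠R − ∠T ≈ 12.23°.
Law of sines gives |RT| = |TS|·sin S/sin R ≈ 23.348.
Median from R: ½√(2·|SR|² + 2·|RT|² − |TS|²) ≈ 21.905.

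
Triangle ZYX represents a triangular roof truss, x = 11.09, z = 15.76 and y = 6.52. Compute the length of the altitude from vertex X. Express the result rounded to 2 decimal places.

h_X ≈ 5.34

Semiperimeter s = (15.76 + 6.52 + 11.09)/2 = 16.685.
Heron's formula: area = √(16.685·0.925·10.165·5.595) ≈ 29.627.
The altitude from X has length 2·area/x ≈ 5.343.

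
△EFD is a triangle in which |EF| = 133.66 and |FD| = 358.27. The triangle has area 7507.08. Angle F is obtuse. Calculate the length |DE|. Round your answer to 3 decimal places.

From area = ½·|EF|·|FD|·sin F, we get sin F = 2·area/(|EF|·|FD|) ≈ 0.31354.
Taking the obtuse solution, ∠F ≈ 161.73°.
Law of cosines then gives |DE| ≈ 487.

486.997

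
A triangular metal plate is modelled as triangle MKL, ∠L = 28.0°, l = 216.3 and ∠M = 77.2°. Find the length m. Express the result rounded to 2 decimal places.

449.28

The third angle is ∠K = 180° − ∠L − ∠M = 74.80°.
Law of sines: m = l·sin M/sin L ≈ 449.28.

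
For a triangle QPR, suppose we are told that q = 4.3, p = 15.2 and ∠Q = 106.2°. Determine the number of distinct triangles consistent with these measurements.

p·sin Q = 15.2·sin(106.2°) ≈ 14.6.
Since ∠Q is not acute, a triangle exists only if q > p; here q ≤ p, so there is no triangle.

0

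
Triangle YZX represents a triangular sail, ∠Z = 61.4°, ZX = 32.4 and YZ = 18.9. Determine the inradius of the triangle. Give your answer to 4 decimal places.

By the law of cosines, XY² = YZ² + ZX² − 2·YZ·ZX·cos Z = 820.71, so XY ≈ 28.648.
Area = ½·YZ·ZX·sin Z ≈ 268.82.
Semiperimeter s = (32.4+28.648+18.9)/2 = 39.974.
Inradius = area/s = 268.82/39.974 ≈ 6.7249.

r ≈ 6.7249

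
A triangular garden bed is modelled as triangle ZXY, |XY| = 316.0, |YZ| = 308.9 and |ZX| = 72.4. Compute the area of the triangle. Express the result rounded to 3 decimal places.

11180.369

Semiperimeter s = (316 + 308.9 + 72.4)/2 = 348.65.
Heron's formula: area = √(348.65·32.65·39.75·276.25) ≈ 11180.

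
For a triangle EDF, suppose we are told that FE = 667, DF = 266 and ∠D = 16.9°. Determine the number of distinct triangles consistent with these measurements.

DF·sin D = 266·sin(16.9°) ≈ 77.33.
Since FE ≥ DF, exactly one triangle exists.

1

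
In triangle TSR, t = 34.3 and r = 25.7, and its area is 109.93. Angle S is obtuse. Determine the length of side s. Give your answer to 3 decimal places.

59.534

From area = ½·r·t·sin S, we get sin S = 2·area/(r·t) ≈ 0.24941.
Taking the obtuse solution, ∠S ≈ 165.56°.
Law of cosines then gives s ≈ 59.534.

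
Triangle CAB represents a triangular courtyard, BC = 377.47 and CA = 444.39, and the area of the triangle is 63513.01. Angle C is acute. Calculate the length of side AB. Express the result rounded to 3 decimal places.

347.642

From area = ½·BC·CA·sin C, we get sin C = 2·area/(BC·CA) ≈ 0.75726.
Taking the acute solution, ∠C ≈ 49.22°.
Law of cosines then gives AB ≈ 347.64.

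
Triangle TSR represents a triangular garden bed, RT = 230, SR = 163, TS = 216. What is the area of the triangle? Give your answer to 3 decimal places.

16854.724

Semiperimeter s = (163 + 230 + 216)/2 = 304.5.
Heron's formula: area = √(304.5·141.5·74.5·88.5) ≈ 16855.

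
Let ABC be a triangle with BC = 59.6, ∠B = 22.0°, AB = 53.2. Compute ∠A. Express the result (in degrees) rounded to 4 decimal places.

95.2720

By the law of cosines, CA² = AB² + BC² − 2·AB·BC·cos B = 502.72, so CA ≈ 22.421.
Law of cosines again: cos A = (CA² + AB² − BC²)/(2·CA·AB) ≈ -0.09188, so ∠A ≈ 95.27°.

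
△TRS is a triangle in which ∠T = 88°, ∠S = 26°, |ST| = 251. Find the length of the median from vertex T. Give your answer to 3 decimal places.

m_T ≈ 141.083

The third angle is ∠R = 180° − ∠S − ∠T = 66.00°.
Law of sines: |RS| = |ST|·sin T/sin R ≈ 274.59.
Law of sines: |TR| = |ST|·sin S/sin R ≈ 120.44.
Median from T: ½√(2·|ST|² + 2·|TR|² − |RS|²) ≈ 141.08.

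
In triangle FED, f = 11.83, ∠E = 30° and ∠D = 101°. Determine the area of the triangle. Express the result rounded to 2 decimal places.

The third angle is ∠F = 180° − ∠E − ∠D = 49.00°.
Law of sines: e = f·sin E/sin F ≈ 7.8375.
Law of sines: d = f·sin D/sin F ≈ 15.387.
Area = ½·f·e·sin D ≈ 45.507.

area ≈ 45.51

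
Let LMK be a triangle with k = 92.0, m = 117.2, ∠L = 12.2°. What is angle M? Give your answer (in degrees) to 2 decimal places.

132.32

By the law of cosines, l² = m² + k² − 2·m·k·cos L = 1122.1, so l ≈ 33.497.
Law of cosines again: cos M = (k² + l² − m²)/(2·k·l) ≈ -0.67328, so ∠M ≈ 132.32°.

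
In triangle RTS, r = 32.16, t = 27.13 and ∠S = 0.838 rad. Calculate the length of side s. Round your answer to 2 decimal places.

By the law of cosines, s² = r² + t² − 2·r·t·cos S = 602.98, so s ≈ 24.556.

24.56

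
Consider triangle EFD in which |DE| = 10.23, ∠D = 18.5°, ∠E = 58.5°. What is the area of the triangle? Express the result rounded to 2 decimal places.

The third angle is ∠F = 180° − ∠D − ∠E = 103.00°.
Law of sines: |FD| = |DE|·sin E/sin F ≈ 8.9519.
Law of sines: |EF| = |DE|·sin D/sin F ≈ 3.3314.
Area = ½·|DE|·|FD|·sin D ≈ 14.529.

area ≈ 14.53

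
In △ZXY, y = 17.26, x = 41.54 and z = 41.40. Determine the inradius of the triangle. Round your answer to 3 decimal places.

6.987

Semiperimeter s = (41.4 + 41.54 + 17.26)/2 = 50.1.
Heron's formula: area = √(50.1·8.7·8.56·32.84) ≈ 350.04.
Inradius = area/s = 350.04/50.1 ≈ 6.9868.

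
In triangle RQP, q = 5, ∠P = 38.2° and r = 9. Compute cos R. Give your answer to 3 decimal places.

By the law of cosines, p² = r² + q² − 2·r·q·cos P = 35.273, so p ≈ 5.9391.
Law of cosines again: cos R = (q² + p² − r²)/(2·q·p) ≈ -0.34899, so ∠R ≈ 110.43°.

cos R ≈ -0.349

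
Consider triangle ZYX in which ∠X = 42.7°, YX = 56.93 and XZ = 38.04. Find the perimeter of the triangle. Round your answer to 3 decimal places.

133.764

By the law of cosines, ZY² = YX² + XZ² − 2·YX·XZ·cos X = 1505, so ZY ≈ 38.794.
Semiperimeter s = (56.93+38.04+38.794)/2 = 66.882.
Perimeter = 56.93 + 38.04 + 38.794 = 133.76.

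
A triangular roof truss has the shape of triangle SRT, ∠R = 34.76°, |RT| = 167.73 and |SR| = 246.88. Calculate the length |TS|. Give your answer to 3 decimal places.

145.065

By the law of cosines, |TS|² = |SR|² + |RT|² − 2·|SR|·|RT|·cos R = 21044, so |TS| ≈ 145.07.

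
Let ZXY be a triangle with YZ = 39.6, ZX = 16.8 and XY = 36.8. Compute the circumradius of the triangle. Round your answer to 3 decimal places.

By the law of cosines, cos Z = (YZ² + ZX² − XY²) / (2·YZ·ZX) ≈ 0.37290, so ∠Z ≈ 68.11°.
Circumradius = XY/(2 sin Z) ≈ 19.83.

R ≈ 19.830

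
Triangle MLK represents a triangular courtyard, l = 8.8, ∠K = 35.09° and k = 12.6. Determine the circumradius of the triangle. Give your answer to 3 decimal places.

Law of sines: sin L = l·sin K/k ≈ 0.40149.
Since k ≥ l, only the acute value applies: ∠L ≈ 23.67°.
Then ∠M = 180° − ∠K − ∠L ≈ 121.24°.
Law of sines gives m = k·sin M/sin K ≈ 18.74.
Circumradius = k/(2 sin K) ≈ 10.959.

R ≈ 10.959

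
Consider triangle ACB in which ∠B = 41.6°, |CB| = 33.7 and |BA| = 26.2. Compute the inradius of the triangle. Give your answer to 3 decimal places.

r ≈ 7.123

By the law of cosines, |AC|² = |CB|² + |BA|² − 2·|CB|·|BA|·cos B = 501.61, so |AC| ≈ 22.397.
Area = ½·|CB|·|BA|·sin B ≈ 293.1.
Semiperimeter s = (33.7+26.2+22.397)/2 = 41.148.
Inradius = area/s = 293.1/41.148 ≈ 7.1231.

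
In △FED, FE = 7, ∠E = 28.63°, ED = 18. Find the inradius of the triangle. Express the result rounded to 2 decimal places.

r ≈ 1.62

By the law of cosines, DF² = FE² + ED² − 2·FE·ED·cos E = 151.81, so DF ≈ 12.321.
Area = ½·FE·ED·sin E ≈ 30.187.
Semiperimeter s = (18+12.321+7)/2 = 18.661.
Inradius = area/s = 30.187/18.661 ≈ 1.6177.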